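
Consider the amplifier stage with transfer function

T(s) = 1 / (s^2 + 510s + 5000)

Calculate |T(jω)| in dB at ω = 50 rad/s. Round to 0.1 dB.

Substitute s = j50:
Numerator: 1 = 1 + j0
Denominator: (j50)^2 + 510(j50) + 5000 = 2500 + j25500
|N| = √(1² + 0²) ≈ 1, ∠N ≈ 0.00°
|D| = √(2500² + 25500²) ≈ 25622, ∠D ≈ 84.40°
|T| = 1 / 25622 ≈ 3.9029e-05
Gain = 20 log₁₀(3.9029e-05) ≈ -88.17 dB

-88.2 dB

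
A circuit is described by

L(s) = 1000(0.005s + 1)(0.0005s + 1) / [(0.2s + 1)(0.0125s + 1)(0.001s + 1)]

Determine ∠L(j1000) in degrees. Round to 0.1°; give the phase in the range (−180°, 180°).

At ω = 1000 rad/s:
zero (1 + j1000·0.005) = 1 + j5 → |·| ≈ 5.099, ∠ ≈ 78.69°
zero (1 + j1000·0.0005) = 1 + j0.5 → |·| ≈ 1.118, ∠ ≈ 26.57°
pole (1 + j1000·0.2) = 1 + j200 → |·| ≈ 200, ∠ ≈ 89.71°
pole (1 + j1000·0.0125) = 1 + j12.5 → |·| ≈ 12.54, ∠ ≈ 85.43°
pole (1 + j1000·0.001) = 1 + j1 → |·| ≈ 1.4142, ∠ ≈ 45.00°
∠L = (78.69° + 26.57°) − (89.71° + 85.43° + 45.00°) = -114.88°

-114.9°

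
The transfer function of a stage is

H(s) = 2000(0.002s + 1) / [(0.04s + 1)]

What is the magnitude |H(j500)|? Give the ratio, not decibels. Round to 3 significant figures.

At ω = 500 rad/s:
zero (1 + j500·0.002) = 1 + j1 → |·| ≈ 1.4142, ∠ ≈ 45.00°
pole (1 + j500·0.04) = 1 + j20 → |·| ≈ 20.025, ∠ ≈ 87.14°
|H| = 2000 · 1.4142 / (20.025) ≈ 141.24

141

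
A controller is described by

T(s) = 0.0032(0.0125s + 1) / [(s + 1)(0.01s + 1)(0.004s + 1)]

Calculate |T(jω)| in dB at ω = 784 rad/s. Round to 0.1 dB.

At ω = 784 rad/s:
zero (1 + j784·0.0125) = 1 + j9.8 → |·| ≈ 9.8509, ∠ ≈ 84.17°
pole (1 + j784·1) = 1 + j784 → |·| ≈ 784, ∠ ≈ 89.93°
pole (1 + j784·0.01) = 1 + j7.84 → |·| ≈ 7.9035, ∠ ≈ 82.73°
pole (1 + j784·0.004) = 1 + j3.136 → |·| ≈ 3.2916, ∠ ≈ 72.31°
|T| = 0.0032 · 9.8509 / (784 · 7.9035 · 3.2916) ≈ 1.5456e-06
Gain = 20 log₁₀(1.5456e-06) ≈ -116.22 dB

-116.2 dB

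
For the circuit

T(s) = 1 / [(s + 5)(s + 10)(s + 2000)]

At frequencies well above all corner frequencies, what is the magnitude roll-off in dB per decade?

Each pole contributes −20 dB/decade at high frequency; each zero contributes +20 dB/decade.
Net: 0 zero(s) − 3 pole(s) → -60 dB/decade.

-60 dB/decade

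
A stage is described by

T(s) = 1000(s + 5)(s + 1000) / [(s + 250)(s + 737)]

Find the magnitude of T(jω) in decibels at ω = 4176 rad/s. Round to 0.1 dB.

At s = jω = j4176:
zero (s+5): 5 + j4176 → |·| = √(5²+4176²) = √17439001 ≈ 4176, ∠ = arctan(4176/5) ≈ 89.93°
zero (s+1000): 1000 + j4176 → |·| = √(1000²+4176²) = √18438976 ≈ 4294.1, ∠ = arctan(4176/1000) ≈ 76.53°
pole (s+250): 250 + j4176 → |·| = √(250²+4176²) = √17501476 ≈ 4183.5, ∠ = arctan(4176/250) ≈ 86.57°
pole (s+737): 737 + j4176 → |·| = √(737²+4176²) = √17982145 ≈ 4240.5, ∠ = arctan(4176/737) ≈ 79.99°
|T| = 1000 · 1.7932e+07 / 1.774e+07 ≈ 1010.8
Gain = 20 log₁₀(1010.8) ≈ 60.09 dB

60.1 dB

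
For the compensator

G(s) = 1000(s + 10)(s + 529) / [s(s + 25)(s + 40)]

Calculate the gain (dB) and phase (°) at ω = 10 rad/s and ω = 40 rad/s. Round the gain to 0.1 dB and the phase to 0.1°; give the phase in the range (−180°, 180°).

At s = jω = j10:
zero (s+10): 10 + j10 → |·| = √(10²+10²) = √200 ≈ 14.142, ∠ = arctan(10/10) ≈ 45.00°
zero (s+529): 529 + j10 → |·| = √(529²+10²) = √279941 ≈ 529.09, ∠ = arctan(10/529) ≈ 1.08°
pole (s+25): 25 + j10 → |·| = √(25²+10²) = √725 ≈ 26.926, ∠ = arctan(10/25) ≈ 21.80°
pole (s+40): 40 + j10 → |·| = √(40²+10²) = √1700 ≈ 41.231, ∠ = arctan(10/40) ≈ 14.04°
pole at origin: |s| = 10, ∠ = 90.00° (in denominator)
|G| = 1000 · 7482.4 / 11102 ≈ 673.97
Gain = 20 log₁₀(673.97) ≈ 56.57 dB
∠G = 46.08° − 125.84° = -79.76°

At s = jω = j40:
zero (s+10): 10 + j40 → |·| = √(10²+40²) = √1700 ≈ 41.231, ∠ = arctan(40/10) ≈ 75.96°
zero (s+529): 529 + j40 → |·| = √(529²+40²) = √281441 ≈ 530.51, ∠ = arctan(40/529) ≈ 4.32°
pole (s+25): 25 + j40 → |·| = √(25²+40²) = √2225 ≈ 47.17, ∠ = arctan(40/25) ≈ 57.99°
pole (s+40): 40 + j40 → |·| = √(40²+40²) = √3200 ≈ 56.569, ∠ = arctan(40/40) ≈ 45.00°
pole at origin: |s| = 40, ∠ = 90.00° (in denominator)
|G| = 1000 · 21873 / 1.0673e+05 ≈ 204.94
Gain = 20 log₁₀(204.94) ≈ 46.23 dB
∠G = 80.28° − 192.99° = -112.71°

ω = 10: 56.6 dB, -79.8°; ω = 40: 46.2 dB, -112.7°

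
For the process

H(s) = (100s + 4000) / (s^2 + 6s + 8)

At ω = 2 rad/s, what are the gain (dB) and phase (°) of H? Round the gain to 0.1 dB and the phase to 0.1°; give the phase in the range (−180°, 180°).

Substitute s = j2:
Numerator: 100(j2) + 4000 = 4000 + j200
Denominator: (j2)^2 + 6(j2) + 8 = 4 + j12
|N| = √(4000² + 200²) ≈ 4005, ∠N ≈ 2.86°
|D| = √(4² + 12²) ≈ 12.649, ∠D ≈ 71.57°
|H| = 4005 / 12.649 ≈ 316.63
Gain = 20 log₁₀(316.63) ≈ 50.01 dB
∠H = 2.86° − 71.57° = -68.71°

50.0 dB, -68.7°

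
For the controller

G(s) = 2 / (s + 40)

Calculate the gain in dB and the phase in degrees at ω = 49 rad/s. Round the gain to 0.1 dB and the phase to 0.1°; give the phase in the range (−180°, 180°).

At s = jω = j49:
pole (s+40): 40 + j49 → |·| = √(40²+49²) = √4001 ≈ 63.253, ∠ = arctan(49/40) ≈ 50.77°
|G| = 2 / 63.253 ≈ 0.031619
Gain = 20 log₁₀(0.031619) ≈ -30.00 dB
∠G = 0.00° − 50.77° = -50.77°

-30.0 dB, -50.8°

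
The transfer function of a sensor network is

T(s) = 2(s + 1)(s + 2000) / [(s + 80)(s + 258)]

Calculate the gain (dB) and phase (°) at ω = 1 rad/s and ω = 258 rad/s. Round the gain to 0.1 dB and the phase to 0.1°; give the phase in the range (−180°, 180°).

At s = jω = j1:
zero (s+1): 1 + j1 → |·| = √(1²+1²) = √2 ≈ 1.4142, ∠ = arctan(1/1) ≈ 45.00°
zero (s+2000): 2000 + j1 → |·| = √(2000²+1²) = √4000001 ≈ 2000, ∠ = arctan(1/2000) ≈ 0.03°
pole (s+80): 80 + j1 → |·| = √(80²+1²) = √6401 ≈ 80.006, ∠ = arctan(1/80) ≈ 0.72°
pole (s+258): 258 + j1 → |·| = √(258²+1²) = √66565 ≈ 258, ∠ = arctan(1/258) ≈ 0.22°
|T| = 2 · 2828.4 / 20642 ≈ 0.27404
Gain = 20 log₁₀(0.27404) ≈ -11.24 dB
∠T = 45.03° − 0.94° = 44.09°

At s = jω = j258:
zero (s+1): 1 + j258 → |·| = √(1²+258²) = √66565 ≈ 258, ∠ = arctan(258/1) ≈ 89.78°
zero (s+2000): 2000 + j258 → |·| = √(2000²+258²) = √4066564 ≈ 2016.6, ∠ = arctan(258/2000) ≈ 7.35°
pole (s+80): 80 + j258 → |·| = √(80²+258²) = √72964 ≈ 270.12, ∠ = arctan(258/80) ≈ 72.77°
pole (s+258): 258 + j258 → |·| = √(258²+258²) = √133128 ≈ 364.87, ∠ = arctan(258/258) ≈ 45.00°
|T| = 2 · 5.2028e+05 / 98559 ≈ 10.558
Gain = 20 log₁₀(10.558) ≈ 20.47 dB
∠T = 97.13° − 117.77° = -20.64°

ω = 1: -11.2 dB, 44.1°; ω = 258: 20.5 dB, -20.6°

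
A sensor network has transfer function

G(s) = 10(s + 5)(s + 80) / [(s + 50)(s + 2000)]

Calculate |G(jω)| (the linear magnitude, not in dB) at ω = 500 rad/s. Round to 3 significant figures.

At s = jω = j500:
zero (s+5): 5 + j500 → |·| = √(5²+500²) = √250025 ≈ 500.02, ∠ = arctan(500/5) ≈ 89.43°
zero (s+80): 80 + j500 → |·| = √(80²+500²) = √256400 ≈ 506.36, ∠ = arctan(500/80) ≈ 80.91°
pole (s+50): 50 + j500 → |·| = √(50²+500²) = √252500 ≈ 502.49, ∠ = arctan(500/50) ≈ 84.29°
pole (s+2000): 2000 + j500 → |·| = √(2000²+500²) = √4250000 ≈ 2061.6, ∠ = arctan(500/2000) ≈ 14.04°
|G| = 10 · 2.5319e+05 / 1.0359e+06 ≈ 2.4442

2.44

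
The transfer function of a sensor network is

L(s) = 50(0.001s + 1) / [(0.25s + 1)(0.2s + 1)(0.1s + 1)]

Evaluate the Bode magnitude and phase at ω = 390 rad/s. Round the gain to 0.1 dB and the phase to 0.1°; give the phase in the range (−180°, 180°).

At ω = 390 rad/s:
zero (1 + j390·0.001) = 1 + j0.39 → |·| ≈ 1.0734, ∠ ≈ 21.31°
pole (1 + j390·0.25) = 1 + j97.5 → |·| ≈ 97.505, ∠ ≈ 89.41°
pole (1 + j390·0.2) = 1 + j78 → |·| ≈ 78.006, ∠ ≈ 89.27°
pole (1 + j390·0.1) = 1 + j39 → |·| ≈ 39.013, ∠ ≈ 88.53°
|L| = 50 · 1.0734 / (97.505 · 78.006 · 39.013) ≈ 0.00018087
Gain = 20 log₁₀(0.00018087) ≈ -74.85 dB
∠L = (21.31°) − (89.41° + 89.27° + 88.53°) = -245.90° ≡ 114.10° (principal value)

-74.9 dB, 114.1°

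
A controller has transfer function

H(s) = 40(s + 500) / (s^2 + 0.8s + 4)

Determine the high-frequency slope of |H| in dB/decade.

-20 dB/decade

Each pole contributes −20 dB/decade at high frequency; each zero contributes +20 dB/decade.
Net: 1 zero(s) − 2 pole(s) → -20 dB/decade.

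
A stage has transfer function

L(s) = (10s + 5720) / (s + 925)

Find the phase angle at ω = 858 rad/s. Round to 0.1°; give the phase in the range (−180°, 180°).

13.5°

Substitute s = j858:
Numerator: 10(j858) + 5720 = 5720 + j8580
Denominator: (j858) + 925 = 925 + j858
|N| = √(5720² + 8580²) ≈ 10312, ∠N ≈ 56.31°
|D| = √(925² + 858²) ≈ 1261.7, ∠D ≈ 42.85°
∠L = 56.31° − 42.85° = 13.46°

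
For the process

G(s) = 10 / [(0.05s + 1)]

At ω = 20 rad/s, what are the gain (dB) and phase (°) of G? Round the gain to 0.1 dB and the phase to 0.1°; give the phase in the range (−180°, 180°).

17.0 dB, -45.0°

At ω = 20 rad/s:
pole (1 + j20·0.05) = 1 + j1 → |·| ≈ 1.4142, ∠ ≈ 45.00°
|G| = 10 · 1 / (1.4142) ≈ 7.0711
Gain = 20 log₁₀(7.0711) ≈ 16.99 dB
∠G = (0°) − (45.00°) = -45.00°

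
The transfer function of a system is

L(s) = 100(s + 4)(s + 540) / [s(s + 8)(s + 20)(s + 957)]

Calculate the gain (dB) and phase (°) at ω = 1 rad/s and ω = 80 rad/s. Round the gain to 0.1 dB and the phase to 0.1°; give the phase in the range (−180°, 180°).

At s = jω = j1:
zero (s+4): 4 + j1 → |·| = √(4²+1²) = √17 ≈ 4.1231, ∠ = arctan(1/4) ≈ 14.04°
zero (s+540): 540 + j1 → |·| = √(540²+1²) = √291601 ≈ 540, ∠ = arctan(1/540) ≈ 0.11°
pole (s+8): 8 + j1 → |·| = √(8²+1²) = √65 ≈ 8.0623, ∠ = arctan(1/8) ≈ 7.13°
pole (s+20): 20 + j1 → |·| = √(20²+1²) = √401 ≈ 20.025, ∠ = arctan(1/20) ≈ 2.86°
pole (s+957): 957 + j1 → |·| = √(957²+1²) = √915850 ≈ 957, ∠ = arctan(1/957) ≈ 0.06°
pole at origin: |s| = 1, ∠ = 90.00° (in denominator)
|L| = 100 · 2226.5 / 1.5451e+05 ≈ 1.441
Gain = 20 log₁₀(1.441) ≈ 3.17 dB
∠L = 14.15° − 100.05° = -85.90°

At s = jω = j80:
zero (s+4): 4 + j80 → |·| = √(4²+80²) = √6416 ≈ 80.1, ∠ = arctan(80/4) ≈ 87.14°
zero (s+540): 540 + j80 → |·| = √(540²+80²) = √298000 ≈ 545.89, ∠ = arctan(80/540) ≈ 8.43°
pole (s+8): 8 + j80 → |·| = √(8²+80²) = √6464 ≈ 80.399, ∠ = arctan(80/8) ≈ 84.29°
pole (s+20): 20 + j80 → |·| = √(20²+80²) = √6800 ≈ 82.462, ∠ = arctan(80/20) ≈ 75.96°
pole (s+957): 957 + j80 → |·| = √(957²+80²) = √922249 ≈ 960.34, ∠ = arctan(80/957) ≈ 4.78°
pole at origin: |s| = 80, ∠ = 90.00° (in denominator)
|L| = 100 · 43726 / 5.0935e+08 ≈ 0.0085847
Gain = 20 log₁₀(0.0085847) ≈ -41.33 dB
∠L = 95.57° − 255.03° = -159.46°

ω = 1: 3.2 dB, -85.9°; ω = 80: -41.3 dB, -159.5°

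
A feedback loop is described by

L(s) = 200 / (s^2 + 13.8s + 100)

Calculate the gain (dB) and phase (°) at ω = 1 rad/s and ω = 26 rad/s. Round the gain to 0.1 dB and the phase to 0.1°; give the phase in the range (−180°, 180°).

At s = jω = j1:
quadratic: (j1)² + 13.8·j1 + 100 = 99 + j13.8 → |·| ≈ 99.957, ∠ ≈ 7.94°
|L| = 200 / 99.957 ≈ 2.0009
Gain = 20 log₁₀(2.0009) ≈ 6.02 dB
∠L = 0.00° − 7.94° = -7.94°

At s = jω = j26:
quadratic: (j26)² + 13.8·j26 + 100 = -576 + j358.8 → |·| ≈ 678.61, ∠ ≈ 148.08°
|L| = 200 / 678.61 ≈ 0.29472
Gain = 20 log₁₀(0.29472) ≈ -10.61 dB
∠L = 0.00° − 148.08° = -148.08°

ω = 1: 6.0 dB, -7.9°; ω = 26: -10.6 dB, -148.1°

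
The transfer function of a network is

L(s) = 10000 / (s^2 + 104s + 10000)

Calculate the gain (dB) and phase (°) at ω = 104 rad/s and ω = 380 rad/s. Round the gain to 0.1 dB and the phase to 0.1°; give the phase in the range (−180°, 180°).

At s = jω = j104:
quadratic: (j104)² + 104·j104 + 10000 = -816 + j10816 → |·| ≈ 10847, ∠ ≈ 94.31°
|L| = 10000 / 10847 ≈ 0.92191
Gain = 20 log₁₀(0.92191) ≈ -0.71 dB
∠L = 0.00° − 94.31° = -94.31°

At s = jω = j380:
quadratic: (j380)² + 104·j380 + 10000 = -134400 + j39520 → |·| ≈ 1.4009e+05, ∠ ≈ 163.61°
|L| = 10000 / 1.4009e+05 ≈ 0.071383
Gain = 20 log₁₀(0.071383) ≈ -22.93 dB
∠L = 0.00° − 163.61° = -163.61°

ω = 104: -0.7 dB, -94.3°; ω = 380: -22.9 dB, -163.6°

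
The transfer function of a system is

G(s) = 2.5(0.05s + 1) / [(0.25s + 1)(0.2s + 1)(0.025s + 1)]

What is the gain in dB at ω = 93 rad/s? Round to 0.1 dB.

At ω = 93 rad/s:
zero (1 + j93·0.05) = 1 + j4.65 → |·| ≈ 4.7563, ∠ ≈ 77.86°
pole (1 + j93·0.25) = 1 + j23.25 → |·| ≈ 23.271, ∠ ≈ 87.54°
pole (1 + j93·0.2) = 1 + j18.6 → |·| ≈ 18.627, ∠ ≈ 86.92°
pole (1 + j93·0.025) = 1 + j2.325 → |·| ≈ 2.5309, ∠ ≈ 66.73°
|G| = 2.5 · 4.7563 / (23.271 · 18.627 · 2.5309) ≈ 0.010839
Gain = 20 log₁₀(0.010839) ≈ -39.30 dB

-39.3 dB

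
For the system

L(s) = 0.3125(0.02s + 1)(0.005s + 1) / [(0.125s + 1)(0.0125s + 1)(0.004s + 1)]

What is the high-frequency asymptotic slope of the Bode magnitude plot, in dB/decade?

Each pole contributes −20 dB/decade at high frequency; each zero contributes +20 dB/decade.
Net: 2 zero(s) − 3 pole(s) → -20 dB/decade.

-20 dB/decade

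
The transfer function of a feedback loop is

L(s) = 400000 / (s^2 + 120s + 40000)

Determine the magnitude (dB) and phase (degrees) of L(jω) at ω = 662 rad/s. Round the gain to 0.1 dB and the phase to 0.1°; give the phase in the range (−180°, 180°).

-0.1 dB, -168.7°

At s = jω = j662:
quadratic: (j662)² + 120·j662 + 40000 = -398244 + j79440 → |·| ≈ 4.0609e+05, ∠ ≈ 168.72°
|L| = 400000 / 4.0609e+05 ≈ 0.985
Gain = 20 log₁₀(0.985) ≈ -0.13 dB
∠L = 0.00° − 168.72° = -168.72°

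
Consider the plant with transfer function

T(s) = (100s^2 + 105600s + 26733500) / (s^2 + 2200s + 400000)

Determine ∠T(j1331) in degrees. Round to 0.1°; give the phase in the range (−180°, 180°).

Substitute s = j1331:
Numerator: 100(j1331)^2 + 105600(j1331) + 26733500 = -150422600 + j140553600
Denominator: (j1331)^2 + 2200(j1331) + 400000 = -1371561 + j2928200
|N| = √(150422600² + 140553600²) ≈ 2.0587e+08, ∠N ≈ 136.94°
|D| = √(1371561² + 2928200²) ≈ 3.2335e+06, ∠D ≈ 115.10°
∠T = 136.94° − 115.10° = 21.84°

21.8°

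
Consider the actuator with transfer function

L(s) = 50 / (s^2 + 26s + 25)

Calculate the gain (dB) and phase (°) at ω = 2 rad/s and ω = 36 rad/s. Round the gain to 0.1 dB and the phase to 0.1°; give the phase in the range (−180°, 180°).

Substitute s = j2:
Numerator: 50 = 50 + j0
Denominator: (j2)^2 + 26(j2) + 25 = 21 + j52
|N| = √(50² + 0²) ≈ 50, ∠N ≈ 0.00°
|D| = √(21² + 52²) ≈ 56.08, ∠D ≈ 68.01°
|L| = 50 / 56.08 ≈ 0.89158
Gain = 20 log₁₀(0.89158) ≈ -1.00 dB
∠L = 0.00° − 68.01° = -68.01°

Substitute s = j36:
Numerator: 50 = 50 + j0
Denominator: (j36)^2 + 26(j36) + 25 = -1271 + j936
|N| = √(50² + 0²) ≈ 50, ∠N ≈ 0.00°
|D| = √(1271² + 936²) ≈ 1578.5, ∠D ≈ 143.63°
|L| = 50 / 1578.5 ≈ 0.031676
Gain = 20 log₁₀(0.031676) ≈ -29.99 dB
∠L = 0.00° − 143.63° = -143.63°

ω = 2: -1.0 dB, -68.0°; ω = 36: -30.0 dB, -143.6°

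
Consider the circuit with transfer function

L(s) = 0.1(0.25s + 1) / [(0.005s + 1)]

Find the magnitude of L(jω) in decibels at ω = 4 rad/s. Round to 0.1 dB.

-17.0 dB

At ω = 4 rad/s:
zero (1 + j4·0.25) = 1 + j1 → |·| ≈ 1.4142, ∠ ≈ 45.00°
pole (1 + j4·0.005) = 1 + j0.02 → |·| ≈ 1.0002, ∠ ≈ 1.15°
|L| = 0.1 · 1.4142 / (1.0002) ≈ 0.14139
Gain = 20 log₁₀(0.14139) ≈ -16.99 dB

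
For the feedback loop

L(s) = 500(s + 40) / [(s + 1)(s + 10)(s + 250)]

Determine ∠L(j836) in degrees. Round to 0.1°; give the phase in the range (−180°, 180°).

-165.3°

At s = jω = j836:
zero (s+40): 40 + j836 → |·| = √(40²+836²) = √700496 ≈ 836.96, ∠ = arctan(836/40) ≈ 87.26°
pole (s+1): 1 + j836 → |·| = √(1²+836²) = √698897 ≈ 836, ∠ = arctan(836/1) ≈ 89.93°
pole (s+10): 10 + j836 → |·| = √(10²+836²) = √698996 ≈ 836.06, ∠ = arctan(836/10) ≈ 89.31°
pole (s+250): 250 + j836 → |·| = √(250²+836²) = √761396 ≈ 872.58, ∠ = arctan(836/250) ≈ 73.35°
∠L = 87.26° − 252.59° = -165.33°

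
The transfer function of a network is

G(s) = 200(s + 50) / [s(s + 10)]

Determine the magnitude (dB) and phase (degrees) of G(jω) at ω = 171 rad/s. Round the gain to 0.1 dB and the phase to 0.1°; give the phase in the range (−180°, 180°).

1.7 dB, -103.0°

At s = jω = j171:
zero (s+50): 50 + j171 → |·| = √(50²+171²) = √31741 ≈ 178.16, ∠ = arctan(171/50) ≈ 73.70°
pole (s+10): 10 + j171 → |·| = √(10²+171²) = √29341 ≈ 171.29, ∠ = arctan(171/10) ≈ 86.65°
pole at origin: |s| = 171, ∠ = 90.00° (in denominator)
|G| = 200 · 178.16 / 29291 ≈ 1.2165
Gain = 20 log₁₀(1.2165) ≈ 1.70 dB
∠G = 73.70° − 176.65° = -102.95°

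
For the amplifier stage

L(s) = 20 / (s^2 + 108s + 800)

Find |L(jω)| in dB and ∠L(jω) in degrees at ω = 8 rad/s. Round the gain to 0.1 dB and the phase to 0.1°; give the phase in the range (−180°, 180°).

-35.1 dB, -49.6°

Substitute s = j8:
Numerator: 20 = 20 + j0
Denominator: (j8)^2 + 108(j8) + 800 = 736 + j864
|N| = √(20² + 0²) ≈ 20, ∠N ≈ 0.00°
|D| = √(736² + 864²) ≈ 1135, ∠D ≈ 49.57°
|L| = 20 / 1135 ≈ 0.017621
Gain = 20 log₁₀(0.017621) ≈ -35.08 dB
∠L = 0.00° − 49.57° = -49.57°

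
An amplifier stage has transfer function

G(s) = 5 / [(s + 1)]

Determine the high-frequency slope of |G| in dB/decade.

-20 dB/decade

Each pole contributes −20 dB/decade at high frequency; each zero contributes +20 dB/decade.
Net: 0 zero(s) − 1 pole(s) → -20 dB/decade.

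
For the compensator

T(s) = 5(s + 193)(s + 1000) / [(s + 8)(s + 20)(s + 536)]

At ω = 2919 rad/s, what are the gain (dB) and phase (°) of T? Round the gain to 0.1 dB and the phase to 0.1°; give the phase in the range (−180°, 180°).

At s = jω = j2919:
zero (s+193): 193 + j2919 → |·| = √(193²+2919²) = √8557810 ≈ 2925.4, ∠ = arctan(2919/193) ≈ 86.22°
zero (s+1000): 1000 + j2919 → |·| = √(1000²+2919²) = √9520561 ≈ 3085.5, ∠ = arctan(2919/1000) ≈ 71.09°
pole (s+8): 8 + j2919 → |·| = √(8²+2919²) = √8520625 ≈ 2919, ∠ = arctan(2919/8) ≈ 89.84°
pole (s+20): 20 + j2919 → |·| = √(20²+2919²) = √8520961 ≈ 2919.1, ∠ = arctan(2919/20) ≈ 89.61°
pole (s+536): 536 + j2919 → |·| = √(536²+2919²) = √8807857 ≈ 2967.8, ∠ = arctan(2919/536) ≈ 79.60°
|T| = 5 · 9.0263e+06 / 2.5288e+10 ≈ 0.0017847
Gain = 20 log₁₀(0.0017847) ≈ -54.97 dB
∠T = 157.31° − 259.05° = -101.74°

-55.0 dB, -101.7°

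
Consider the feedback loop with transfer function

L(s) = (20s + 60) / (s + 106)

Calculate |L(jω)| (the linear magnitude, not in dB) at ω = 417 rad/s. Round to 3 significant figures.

Substitute s = j417:
Numerator: 20(j417) + 60 = 60 + j8340
Denominator: (j417) + 106 = 106 + j417
|N| = √(60² + 8340²) ≈ 8340.2, ∠N ≈ 89.59°
|D| = √(106² + 417²) ≈ 430.26, ∠D ≈ 75.74°
|L| = 8340.2 / 430.26 ≈ 19.384

19.4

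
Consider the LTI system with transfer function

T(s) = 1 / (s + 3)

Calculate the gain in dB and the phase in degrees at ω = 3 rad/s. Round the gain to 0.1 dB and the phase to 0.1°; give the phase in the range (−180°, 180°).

At s = jω = j3:
pole (s+3): 3 + j3 → |·| = √(3²+3²) = √18 ≈ 4.2426, ∠ = arctan(3/3) ≈ 45.00°
|T| = 1 / 4.2426 ≈ 0.2357
Gain = 20 log₁₀(0.2357) ≈ -12.55 dB
∠T = 0.00° − 45.00° = -45.00°

-12.6 dB, -45.0°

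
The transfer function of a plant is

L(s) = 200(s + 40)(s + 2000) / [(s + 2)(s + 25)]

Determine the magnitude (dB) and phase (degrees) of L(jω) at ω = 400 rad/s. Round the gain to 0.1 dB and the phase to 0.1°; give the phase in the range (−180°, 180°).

60.2 dB, -80.5°

At s = jω = j400:
zero (s+40): 40 + j400 → |·| = √(40²+400²) = √161600 ≈ 402, ∠ = arctan(400/40) ≈ 84.29°
zero (s+2000): 2000 + j400 → |·| = √(2000²+400²) = √4160000 ≈ 2039.6, ∠ = arctan(400/2000) ≈ 11.31°
pole (s+2): 2 + j400 → |·| = √(2²+400²) = √160004 ≈ 400, ∠ = arctan(400/2) ≈ 89.71°
pole (s+25): 25 + j400 → |·| = √(25²+400²) = √160625 ≈ 400.78, ∠ = arctan(400/25) ≈ 86.42°
|L| = 200 · 8.1992e+05 / 1.6031e+05 ≈ 1022.9
Gain = 20 log₁₀(1022.9) ≈ 60.20 dB
∠L = 95.60° − 176.13° = -80.53°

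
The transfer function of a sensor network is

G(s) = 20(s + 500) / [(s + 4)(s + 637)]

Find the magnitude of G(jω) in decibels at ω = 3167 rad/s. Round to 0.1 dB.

-44.1 dB

At s = jω = j3167:
zero (s+500): 500 + j3167 → |·| = √(500²+3167²) = √10279889 ≈ 3206.2, ∠ = arctan(3167/500) ≈ 81.03°
pole (s+4): 4 + j3167 → |·| = √(4²+3167²) = √10029905 ≈ 3167, ∠ = arctan(3167/4) ≈ 89.93°
pole (s+637): 637 + j3167 → |·| = √(637²+3167²) = √10435658 ≈ 3230.4, ∠ = arctan(3167/637) ≈ 78.63°
|G| = 20 · 3206.2 / 1.0231e+07 ≈ 0.0062676
Gain = 20 log₁₀(0.0062676) ≈ -44.06 dB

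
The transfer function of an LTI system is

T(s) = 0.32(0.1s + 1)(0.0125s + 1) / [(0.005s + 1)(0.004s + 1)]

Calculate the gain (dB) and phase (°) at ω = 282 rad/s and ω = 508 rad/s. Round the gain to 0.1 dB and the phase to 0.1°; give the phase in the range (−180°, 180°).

ω = 282: 22.1 dB, 59.0°; ω = 508: 24.6 dB, 37.6°

At ω = 282 rad/s:
zero (1 + j282·0.1) = 1 + j28.2 → |·| ≈ 28.218, ∠ ≈ 87.97°
zero (1 + j282·0.0125) = 1 + j3.525 → |·| ≈ 3.6641, ∠ ≈ 74.16°
pole (1 + j282·0.005) = 1 + j1.41 → |·| ≈ 1.7286, ∠ ≈ 54.65°
pole (1 + j282·0.004) = 1 + j1.128 → |·| ≈ 1.5074, ∠ ≈ 48.44°
|T| = 0.32 · 28.218 · 3.6641 / (1.7286 · 1.5074) ≈ 12.698
Gain = 20 log₁₀(12.698) ≈ 22.07 dB
∠T = (87.97° + 74.16°) − (54.65° + 48.44°) = 59.04°

At ω = 508 rad/s:
zero (1 + j508·0.1) = 1 + j50.8 → |·| ≈ 50.81, ∠ ≈ 88.87°
zero (1 + j508·0.0125) = 1 + j6.35 → |·| ≈ 6.4283, ∠ ≈ 81.05°
pole (1 + j508·0.005) = 1 + j2.54 → |·| ≈ 2.7298, ∠ ≈ 68.51°
pole (1 + j508·0.004) = 1 + j2.032 → |·| ≈ 2.2647, ∠ ≈ 63.80°
|T| = 0.32 · 50.81 · 6.4283 / (2.7298 · 2.2647) ≈ 16.907
Gain = 20 log₁₀(16.907) ≈ 24.56 dB
∠T = (88.87° + 81.05°) − (68.51° + 63.80°) = 37.61°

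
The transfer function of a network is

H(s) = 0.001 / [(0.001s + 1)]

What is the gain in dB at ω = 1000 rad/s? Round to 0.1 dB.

At ω = 1000 rad/s:
pole (1 + j1000·0.001) = 1 + j1 → |·| ≈ 1.4142, ∠ ≈ 45.00°
|H| = 0.001 · 1 / (1.4142) ≈ 0.00070711
Gain = 20 log₁₀(0.00070711) ≈ -63.01 dB

-63.0 dB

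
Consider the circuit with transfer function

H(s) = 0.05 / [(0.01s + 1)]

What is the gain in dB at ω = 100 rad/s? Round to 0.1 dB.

At ω = 100 rad/s:
pole (1 + j100·0.01) = 1 + j1 → |·| ≈ 1.4142, ∠ ≈ 45.00°
|H| = 0.05 · 1 / (1.4142) ≈ 0.035356
Gain = 20 log₁₀(0.035356) ≈ -29.03 dB

-29.0 dB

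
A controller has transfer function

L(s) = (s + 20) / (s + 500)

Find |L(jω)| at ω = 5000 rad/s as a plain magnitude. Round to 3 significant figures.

0.995

At s = jω = j5000:
zero (s+20): 20 + j5000 → |·| = √(20²+5000²) = √25000400 ≈ 5000, ∠ = arctan(5000/20) ≈ 89.77°
pole (s+500): 500 + j5000 → |·| = √(500²+5000²) = √25250000 ≈ 5024.9, ∠ = arctan(5000/500) ≈ 84.29°
|L| = 1 · 5000 / 5024.9 ≈ 0.99504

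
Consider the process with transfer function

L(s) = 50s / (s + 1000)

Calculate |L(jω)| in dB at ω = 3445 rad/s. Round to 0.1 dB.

At s = jω = j3445:
zero at origin: s = j3445 → |·| = 3445, ∠ = 90.00°
pole (s+1000): 1000 + j3445 → |·| = √(1000²+3445²) = √12868025 ≈ 3587.2, ∠ = arctan(3445/1000) ≈ 73.81°
|L| = 50 · 3445 / 3587.2 ≈ 48.018
Gain = 20 log₁₀(48.018) ≈ 33.63 dB

33.6 dB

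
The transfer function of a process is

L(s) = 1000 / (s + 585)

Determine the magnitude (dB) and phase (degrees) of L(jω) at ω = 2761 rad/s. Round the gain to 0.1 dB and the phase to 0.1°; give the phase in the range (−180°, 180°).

Substitute s = j2761:
Numerator: 1000 = 1000 + j0
Denominator: (j2761) + 585 = 585 + j2761
|N| = √(1000² + 0²) ≈ 1000, ∠N ≈ 0.00°
|D| = √(585² + 2761²) ≈ 2822.3, ∠D ≈ 78.04°
|L| = 1000 / 2822.3 ≈ 0.35432
Gain = 20 log₁₀(0.35432) ≈ -9.01 dB
∠L = 0.00° − 78.04° = -78.04°

-9.0 dB, -78.0°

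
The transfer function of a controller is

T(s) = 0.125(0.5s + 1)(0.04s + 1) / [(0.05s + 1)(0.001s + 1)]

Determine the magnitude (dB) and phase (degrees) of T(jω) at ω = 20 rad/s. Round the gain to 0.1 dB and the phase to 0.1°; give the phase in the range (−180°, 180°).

1.1 dB, 76.8°

At ω = 20 rad/s:
zero (1 + j20·0.5) = 1 + j10 → |·| ≈ 10.05, ∠ ≈ 84.29°
zero (1 + j20·0.04) = 1 + j0.8 → |·| ≈ 1.2806, ∠ ≈ 38.66°
pole (1 + j20·0.05) = 1 + j1 → |·| ≈ 1.4142, ∠ ≈ 45.00°
pole (1 + j20·0.001) = 1 + j0.02 → |·| ≈ 1.0002, ∠ ≈ 1.15°
|T| = 0.125 · 10.05 · 1.2806 / (1.4142 · 1.0002) ≈ 1.1373
Gain = 20 log₁₀(1.1373) ≈ 1.12 dB
∠T = (84.29° + 38.66°) − (45.00° + 1.15°) = 76.80°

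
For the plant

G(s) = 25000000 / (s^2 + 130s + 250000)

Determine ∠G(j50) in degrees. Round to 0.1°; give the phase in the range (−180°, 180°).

-1.5°

At s = jω = j50:
quadratic: (j50)² + 130·j50 + 250000 = 247500 + j6500 → |·| ≈ 2.4759e+05, ∠ ≈ 1.50°
∠G = 0.00° − 1.50° = -1.50°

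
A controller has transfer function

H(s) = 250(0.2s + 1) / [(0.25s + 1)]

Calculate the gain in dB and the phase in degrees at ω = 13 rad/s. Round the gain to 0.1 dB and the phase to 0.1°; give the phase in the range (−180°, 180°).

At ω = 13 rad/s:
zero (1 + j13·0.2) = 1 + j2.6 → |·| ≈ 2.7857, ∠ ≈ 68.96°
pole (1 + j13·0.25) = 1 + j3.25 → |·| ≈ 3.4004, ∠ ≈ 72.90°
|H| = 250 · 2.7857 / (3.4004) ≈ 204.81
Gain = 20 log₁₀(204.81) ≈ 46.23 dB
∠H = (68.96°) − (72.90°) = -3.94°

46.2 dB, -3.9°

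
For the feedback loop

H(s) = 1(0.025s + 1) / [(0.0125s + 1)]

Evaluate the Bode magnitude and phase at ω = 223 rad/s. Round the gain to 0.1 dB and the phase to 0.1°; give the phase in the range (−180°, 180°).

At ω = 223 rad/s:
zero (1 + j223·0.025) = 1 + j5.575 → |·| ≈ 5.664, ∠ ≈ 79.83°
pole (1 + j223·0.0125) = 1 + j2.7875 → |·| ≈ 2.9614, ∠ ≈ 70.26°
|H| = 1 · 5.664 / (2.9614) ≈ 1.9126
Gain = 20 log₁₀(1.9126) ≈ 5.63 dB
∠H = (79.83°) − (70.26°) = 9.57°

5.6 dB, 9.6°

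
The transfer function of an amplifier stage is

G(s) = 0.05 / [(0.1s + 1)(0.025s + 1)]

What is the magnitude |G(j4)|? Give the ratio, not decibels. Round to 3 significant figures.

At ω = 4 rad/s:
pole (1 + j4·0.1) = 1 + j0.4 → |·| ≈ 1.077, ∠ ≈ 21.80°
pole (1 + j4·0.025) = 1 + j0.1 → |·| ≈ 1.005, ∠ ≈ 5.71°
|G| = 0.05 · 1 / (1.077 · 1.005) ≈ 0.046194

0.0462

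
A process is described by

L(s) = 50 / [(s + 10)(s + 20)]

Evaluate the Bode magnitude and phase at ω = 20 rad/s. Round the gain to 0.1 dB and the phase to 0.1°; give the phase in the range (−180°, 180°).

-22.0 dB, -108.4°

At s = jω = j20:
pole (s+10): 10 + j20 → |·| = √(10²+20²) = √500 ≈ 22.361, ∠ = arctan(20/10) ≈ 63.43°
pole (s+20): 20 + j20 → |·| = √(20²+20²) = √800 ≈ 28.284, ∠ = arctan(20/20) ≈ 45.00°
|L| = 50 / 632.46 ≈ 0.079056
Gain = 20 log₁₀(0.079056) ≈ -22.04 dB
∠L = 0.00° − 108.43° = -108.43°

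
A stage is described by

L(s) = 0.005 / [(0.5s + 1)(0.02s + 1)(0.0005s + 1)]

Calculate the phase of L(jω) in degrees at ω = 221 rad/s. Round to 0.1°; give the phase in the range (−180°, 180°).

At ω = 221 rad/s:
pole (1 + j221·0.5) = 1 + j110.5 → |·| ≈ 110.5, ∠ ≈ 89.48°
pole (1 + j221·0.02) = 1 + j4.42 → |·| ≈ 4.5317, ∠ ≈ 77.25°
pole (1 + j221·0.0005) = 1 + j0.1105 → |·| ≈ 1.0061, ∠ ≈ 6.31°
∠L = (0°) − (89.48° + 77.25° + 6.31°) = -173.04°

-173.0°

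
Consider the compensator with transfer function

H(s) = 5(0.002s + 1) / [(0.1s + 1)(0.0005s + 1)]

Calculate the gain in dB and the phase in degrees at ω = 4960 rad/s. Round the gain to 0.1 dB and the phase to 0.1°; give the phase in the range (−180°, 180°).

At ω = 4960 rad/s:
zero (1 + j4960·0.002) = 1 + j9.92 → |·| ≈ 9.9703, ∠ ≈ 84.24°
pole (1 + j4960·0.1) = 1 + j496 → |·| ≈ 496, ∠ ≈ 89.88°
pole (1 + j4960·0.0005) = 1 + j2.48 → |·| ≈ 2.674, ∠ ≈ 68.04°
|H| = 5 · 9.9703 / (496 · 2.674) ≈ 0.037587
Gain = 20 log₁₀(0.037587) ≈ -28.50 dB
∠H = (84.24°) − (89.88° + 68.04°) = -73.68°

-28.5 dB, -73.7°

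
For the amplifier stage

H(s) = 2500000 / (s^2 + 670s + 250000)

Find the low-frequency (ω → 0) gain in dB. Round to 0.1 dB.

20.0 dB

H(0) = 2500000 / 250000 = 10
20 log₁₀(10) ≈ 20.00 dB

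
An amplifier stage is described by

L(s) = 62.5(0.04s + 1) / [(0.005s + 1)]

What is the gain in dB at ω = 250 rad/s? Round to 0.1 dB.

At ω = 250 rad/s:
zero (1 + j250·0.04) = 1 + j10 → |·| ≈ 10.05, ∠ ≈ 84.29°
pole (1 + j250·0.005) = 1 + j1.25 → |·| ≈ 1.6008, ∠ ≈ 51.34°
|L| = 62.5 · 10.05 / (1.6008) ≈ 392.38
Gain = 20 log₁₀(392.38) ≈ 51.87 dB

51.9 dB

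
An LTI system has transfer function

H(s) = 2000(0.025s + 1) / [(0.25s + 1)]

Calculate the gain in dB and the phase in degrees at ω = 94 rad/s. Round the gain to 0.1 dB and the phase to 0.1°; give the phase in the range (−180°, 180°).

46.7 dB, -20.6°

At ω = 94 rad/s:
zero (1 + j94·0.025) = 1 + j2.35 → |·| ≈ 2.5539, ∠ ≈ 66.95°
pole (1 + j94·0.25) = 1 + j23.5 → |·| ≈ 23.521, ∠ ≈ 87.56°
|H| = 2000 · 2.5539 / (23.521) ≈ 217.16
Gain = 20 log₁₀(217.16) ≈ 46.74 dB
∠H = (66.95°) − (87.56°) = -20.61°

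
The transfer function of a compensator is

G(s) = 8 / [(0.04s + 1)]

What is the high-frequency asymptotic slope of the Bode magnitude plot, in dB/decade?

Each pole contributes −20 dB/decade at high frequency; each zero contributes +20 dB/decade.
Net: 0 zero(s) − 1 pole(s) → -20 dB/decade.

-20 dB/decade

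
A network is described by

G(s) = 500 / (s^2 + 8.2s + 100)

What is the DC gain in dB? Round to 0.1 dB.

G(0) = 500 / 100 = 5
20 log₁₀(5) ≈ 13.98 dB

14.0 dB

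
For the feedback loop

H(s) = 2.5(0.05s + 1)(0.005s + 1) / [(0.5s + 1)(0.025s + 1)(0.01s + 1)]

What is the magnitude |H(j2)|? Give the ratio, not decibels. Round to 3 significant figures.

At ω = 2 rad/s:
zero (1 + j2·0.05) = 1 + j0.1 → |·| ≈ 1.005, ∠ ≈ 5.71°
zero (1 + j2·0.005) = 1 + j0.01 → |·| ≈ 1, ∠ ≈ 0.57°
pole (1 + j2·0.5) = 1 + j1 → |·| ≈ 1.4142, ∠ ≈ 45.00°
pole (1 + j2·0.025) = 1 + j0.05 → |·| ≈ 1.0012, ∠ ≈ 2.86°
pole (1 + j2·0.01) = 1 + j0.02 → |·| ≈ 1.0002, ∠ ≈ 1.15°
|H| = 2.5 · 1.005 · 1 / (1.4142 · 1.0012 · 1.0002) ≈ 1.7741

1.77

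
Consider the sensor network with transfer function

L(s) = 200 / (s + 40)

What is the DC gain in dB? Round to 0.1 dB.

L(0) = 200 / (40) = 5
20 log₁₀(5) ≈ 13.98 dB

14.0 dB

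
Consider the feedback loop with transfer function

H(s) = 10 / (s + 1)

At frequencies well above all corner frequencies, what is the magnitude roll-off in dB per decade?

-20 dB/decade

Each pole contributes −20 dB/decade at high frequency; each zero contributes +20 dB/decade.
Net: 0 zero(s) − 1 pole(s) → -20 dB/decade.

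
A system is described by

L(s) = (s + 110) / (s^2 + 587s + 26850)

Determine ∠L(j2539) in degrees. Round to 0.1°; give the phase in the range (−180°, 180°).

-79.4°

Substitute s = j2539:
Numerator: (j2539) + 110 = 110 + j2539
Denominator: (j2539)^2 + 587(j2539) + 26850 = -6419671 + j1490393
|N| = √(110² + 2539²) ≈ 2541.4, ∠N ≈ 87.52°
|D| = √(6419671² + 1490393²) ≈ 6.5904e+06, ∠D ≈ 166.93°
∠L = 87.52° − 166.93° = -79.41°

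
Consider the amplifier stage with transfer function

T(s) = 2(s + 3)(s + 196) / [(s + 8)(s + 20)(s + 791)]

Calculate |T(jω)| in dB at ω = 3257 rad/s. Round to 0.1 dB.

At s = jω = j3257:
zero (s+3): 3 + j3257 → |·| = √(3²+3257²) = √10608058 ≈ 3257, ∠ = arctan(3257/3) ≈ 89.95°
zero (s+196): 196 + j3257 → |·| = √(196²+3257²) = √10646465 ≈ 3262.9, ∠ = arctan(3257/196) ≈ 86.56°
pole (s+8): 8 + j3257 → |·| = √(8²+3257²) = √10608113 ≈ 3257, ∠ = arctan(3257/8) ≈ 89.86°
pole (s+20): 20 + j3257 → |·| = √(20²+3257²) = √10608449 ≈ 3257.1, ∠ = arctan(3257/20) ≈ 89.65°
pole (s+791): 791 + j3257 → |·| = √(791²+3257²) = √11233730 ≈ 3351.7, ∠ = arctan(3257/791) ≈ 76.35°
|T| = 2 · 1.0627e+07 / 3.5556e+10 ≈ 0.00059776
Gain = 20 log₁₀(0.00059776) ≈ -64.47 dB

-64.5 dB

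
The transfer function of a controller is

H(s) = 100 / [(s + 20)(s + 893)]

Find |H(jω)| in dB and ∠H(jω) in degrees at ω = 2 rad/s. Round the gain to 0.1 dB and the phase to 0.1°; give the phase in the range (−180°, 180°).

-45.1 dB, -5.8°

At s = jω = j2:
pole (s+20): 20 + j2 → |·| = √(20²+2²) = √404 ≈ 20.1, ∠ = arctan(2/20) ≈ 5.71°
pole (s+893): 893 + j2 → |·| = √(893²+2²) = √797453 ≈ 893, ∠ = arctan(2/893) ≈ 0.13°
|H| = 100 / 17949 ≈ 0.0055713
Gain = 20 log₁₀(0.0055713) ≈ -45.08 dB
∠H = 0.00° − 5.84° = -5.84°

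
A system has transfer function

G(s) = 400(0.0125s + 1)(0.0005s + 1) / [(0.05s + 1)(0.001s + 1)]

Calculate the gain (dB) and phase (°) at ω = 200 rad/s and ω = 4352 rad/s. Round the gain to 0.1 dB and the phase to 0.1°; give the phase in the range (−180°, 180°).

At ω = 200 rad/s:
zero (1 + j200·0.0125) = 1 + j2.5 → |·| ≈ 2.6926, ∠ ≈ 68.20°
zero (1 + j200·0.0005) = 1 + j0.1 → |·| ≈ 1.005, ∠ ≈ 5.71°
pole (1 + j200·0.05) = 1 + j10 → |·| ≈ 10.05, ∠ ≈ 84.29°
pole (1 + j200·0.001) = 1 + j0.2 → |·| ≈ 1.0198, ∠ ≈ 11.31°
|G| = 400 · 2.6926 · 1.005 / (10.05 · 1.0198) ≈ 105.61
Gain = 20 log₁₀(105.61) ≈ 40.47 dB
∠G = (68.20° + 5.71°) − (84.29° + 11.31°) = -21.69°

At ω = 4352 rad/s:
zero (1 + j4352·0.0125) = 1 + j54.4 → |·| ≈ 54.409, ∠ ≈ 88.95°
zero (1 + j4352·0.0005) = 1 + j2.176 → |·| ≈ 2.3948, ∠ ≈ 65.32°
pole (1 + j4352·0.05) = 1 + j217.6 → |·| ≈ 217.6, ∠ ≈ 89.74°
pole (1 + j4352·0.001) = 1 + j4.352 → |·| ≈ 4.4654, ∠ ≈ 77.06°
|G| = 400 · 54.409 · 2.3948 / (217.6 · 4.4654) ≈ 53.639
Gain = 20 log₁₀(53.639) ≈ 34.59 dB
∠G = (88.95° + 65.32°) − (89.74° + 77.06°) = -12.53°

ω = 200: 40.5 dB, -21.7°; ω = 4352: 34.6 dB, -12.5°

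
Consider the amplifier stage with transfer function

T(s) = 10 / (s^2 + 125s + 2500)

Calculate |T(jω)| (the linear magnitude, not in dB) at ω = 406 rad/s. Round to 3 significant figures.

5.88e-05

Substitute s = j406:
Numerator: 10 = 10 + j0
Denominator: (j406)^2 + 125(j406) + 2500 = -162336 + j50750
|N| = √(10² + 0²) ≈ 10, ∠N ≈ 0.00°
|D| = √(162336² + 50750²) ≈ 1.7008e+05, ∠D ≈ 162.64°
|T| = 10 / 1.7008e+05 ≈ 5.8796e-05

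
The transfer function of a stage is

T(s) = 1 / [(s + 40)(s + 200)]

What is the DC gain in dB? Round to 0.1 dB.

-78.1 dB

T(0) = 1 / (40·200) = 0.000125
20 log₁₀(0.000125) ≈ -78.06 dB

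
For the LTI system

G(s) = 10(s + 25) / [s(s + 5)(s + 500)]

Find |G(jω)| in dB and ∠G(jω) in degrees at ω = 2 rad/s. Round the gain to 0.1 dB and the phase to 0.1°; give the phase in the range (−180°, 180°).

At s = jω = j2:
zero (s+25): 25 + j2 → |·| = √(25²+2²) = √629 ≈ 25.08, ∠ = arctan(2/25) ≈ 4.57°
pole (s+5): 5 + j2 → |·| = √(5²+2²) = √29 ≈ 5.3852, ∠ = arctan(2/5) ≈ 21.80°
pole (s+500): 500 + j2 → |·| = √(500²+2²) = √250004 ≈ 500, ∠ = arctan(2/500) ≈ 0.23°
pole at origin: |s| = 2, ∠ = 90.00° (in denominator)
|G| = 10 · 25.08 / 5385.2 ≈ 0.046572
Gain = 20 log₁₀(0.046572) ≈ -26.64 dB
∠G = 4.57° − 112.03° = -107.46°

-26.6 dB, -107.5°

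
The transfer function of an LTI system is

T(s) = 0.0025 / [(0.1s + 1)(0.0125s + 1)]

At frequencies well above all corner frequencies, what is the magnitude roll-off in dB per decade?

-40 dB/decade

Each pole contributes −20 dB/decade at high frequency; each zero contributes +20 dB/decade.
Net: 0 zero(s) − 2 pole(s) → -40 dB/decade.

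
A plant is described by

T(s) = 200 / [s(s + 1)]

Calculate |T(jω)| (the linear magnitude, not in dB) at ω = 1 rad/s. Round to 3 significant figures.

141

At s = jω = j1:
pole (s+1): 1 + j1 → |·| = √(1²+1²) = √2 ≈ 1.4142, ∠ = arctan(1/1) ≈ 45.00°
pole at origin: |s| = 1, ∠ = 90.00° (in denominator)
|T| = 200 / 1.4142 ≈ 141.42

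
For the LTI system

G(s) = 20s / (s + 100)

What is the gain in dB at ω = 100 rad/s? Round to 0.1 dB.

23.0 dB

At s = jω = j100:
zero at origin: s = j100 → |·| = 100, ∠ = 90.00°
pole (s+100): 100 + j100 → |·| = √(100²+100²) = √20000 ≈ 141.42, ∠ = arctan(100/100) ≈ 45.00°
|G| = 20 · 100 / 141.42 ≈ 14.142
Gain = 20 log₁₀(14.142) ≈ 23.01 dB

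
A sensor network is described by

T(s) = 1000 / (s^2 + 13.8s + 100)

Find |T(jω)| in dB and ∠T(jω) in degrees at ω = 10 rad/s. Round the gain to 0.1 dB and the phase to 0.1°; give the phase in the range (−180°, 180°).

At s = jω = j10:
quadratic: (j10)² + 13.8·j10 + 100 = 0 + j138 → |·| ≈ 138, ∠ ≈ 90.00°
|T| = 1000 / 138 ≈ 7.2464
Gain = 20 log₁₀(7.2464) ≈ 17.20 dB
∠T = 0.00° − 90.00° = -90.00°

17.2 dB, -90.0°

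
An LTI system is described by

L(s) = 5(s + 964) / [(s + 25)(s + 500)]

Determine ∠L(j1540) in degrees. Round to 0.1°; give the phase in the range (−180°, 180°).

At s = jω = j1540:
zero (s+964): 964 + j1540 → |·| = √(964²+1540²) = √3300896 ≈ 1816.8, ∠ = arctan(1540/964) ≈ 57.95°
pole (s+25): 25 + j1540 → |·| = √(25²+1540²) = √2372225 ≈ 1540.2, ∠ = arctan(1540/25) ≈ 89.07°
pole (s+500): 500 + j1540 → |·| = √(500²+1540²) = √2621600 ≈ 1619.1, ∠ = arctan(1540/500) ≈ 72.01°
∠L = 57.95° − 161.08° = -103.13°

-103.1°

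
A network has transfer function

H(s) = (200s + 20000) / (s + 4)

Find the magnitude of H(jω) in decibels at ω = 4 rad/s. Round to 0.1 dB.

71.0 dB

Substitute s = j4:
Numerator: 200(j4) + 20000 = 20000 + j800
Denominator: (j4) + 4 = 4 + j4
|N| = √(20000² + 800²) ≈ 20016, ∠N ≈ 2.29°
|D| = √(4² + 4²) ≈ 5.6569, ∠D ≈ 45.00°
|H| = 20016 / 5.6569 ≈ 3538.3
Gain = 20 log₁₀(3538.3) ≈ 70.98 dB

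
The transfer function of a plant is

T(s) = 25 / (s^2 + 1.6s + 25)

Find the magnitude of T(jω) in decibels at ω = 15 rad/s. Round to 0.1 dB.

At s = jω = j15:
quadratic: (j15)² + 1.6·j15 + 25 = -200 + j24 → |·| ≈ 201.43, ∠ ≈ 173.16°
|T| = 25 / 201.43 ≈ 0.12411
Gain = 20 log₁₀(0.12411) ≈ -18.12 dB

-18.1 dB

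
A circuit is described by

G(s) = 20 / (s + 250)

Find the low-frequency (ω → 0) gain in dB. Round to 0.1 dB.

-21.9 dB

G(0) = 20 / 250 = 0.08
20 log₁₀(0.08) ≈ -21.94 dB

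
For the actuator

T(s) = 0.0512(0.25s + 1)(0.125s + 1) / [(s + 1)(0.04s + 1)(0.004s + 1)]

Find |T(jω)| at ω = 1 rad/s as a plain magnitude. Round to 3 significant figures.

0.0376

At ω = 1 rad/s:
zero (1 + j1·0.25) = 1 + j0.25 → |·| ≈ 1.0308, ∠ ≈ 14.04°
zero (1 + j1·0.125) = 1 + j0.125 → |·| ≈ 1.0078, ∠ ≈ 7.13°
pole (1 + j1·1) = 1 + j1 → |·| ≈ 1.4142, ∠ ≈ 45.00°
pole (1 + j1·0.04) = 1 + j0.04 → |·| ≈ 1.0008, ∠ ≈ 2.29°
pole (1 + j1·0.004) = 1 + j0.004 → |·| ≈ 1, ∠ ≈ 0.23°
|T| = 0.0512 · 1.0308 · 1.0078 / (1.4142 · 1.0008 · 1) ≈ 0.03758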